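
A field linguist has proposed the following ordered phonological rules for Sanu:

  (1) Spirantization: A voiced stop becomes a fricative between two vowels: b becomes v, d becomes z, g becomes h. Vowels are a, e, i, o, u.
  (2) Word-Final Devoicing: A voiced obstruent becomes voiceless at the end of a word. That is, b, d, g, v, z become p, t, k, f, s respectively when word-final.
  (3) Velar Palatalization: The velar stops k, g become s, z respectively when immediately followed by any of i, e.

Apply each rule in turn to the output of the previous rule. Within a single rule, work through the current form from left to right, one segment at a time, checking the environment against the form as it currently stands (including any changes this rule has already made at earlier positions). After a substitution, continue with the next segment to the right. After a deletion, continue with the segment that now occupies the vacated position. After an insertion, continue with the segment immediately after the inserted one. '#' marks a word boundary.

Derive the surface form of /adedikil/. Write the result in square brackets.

(1) Spirantization: [adedikil] → [azezikil]
(2) Word-Final Devoicing: no change — [azezikil]
(3) Velar Palatalization: [azezikil] → [azezisil]

[azezisil]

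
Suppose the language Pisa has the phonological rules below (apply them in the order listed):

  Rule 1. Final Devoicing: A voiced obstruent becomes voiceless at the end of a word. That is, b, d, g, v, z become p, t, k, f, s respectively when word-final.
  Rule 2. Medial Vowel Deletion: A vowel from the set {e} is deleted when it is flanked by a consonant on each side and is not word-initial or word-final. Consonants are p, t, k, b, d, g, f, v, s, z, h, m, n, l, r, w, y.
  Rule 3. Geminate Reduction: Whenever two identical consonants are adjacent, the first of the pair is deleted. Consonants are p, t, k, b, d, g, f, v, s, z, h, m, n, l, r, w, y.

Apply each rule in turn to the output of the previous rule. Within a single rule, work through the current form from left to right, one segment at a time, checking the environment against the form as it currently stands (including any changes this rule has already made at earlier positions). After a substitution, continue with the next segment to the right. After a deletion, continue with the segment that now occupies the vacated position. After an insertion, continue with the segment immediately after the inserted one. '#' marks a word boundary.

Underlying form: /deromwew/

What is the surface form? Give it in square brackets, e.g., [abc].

Rule 1 Final Devoicing: no change — [deromwew]
Rule 2 Medial Vowel Deletion: [deromwew] → [dromww]
Rule 3 Geminate Reduction: [dromww] → [dromw]

[dromw]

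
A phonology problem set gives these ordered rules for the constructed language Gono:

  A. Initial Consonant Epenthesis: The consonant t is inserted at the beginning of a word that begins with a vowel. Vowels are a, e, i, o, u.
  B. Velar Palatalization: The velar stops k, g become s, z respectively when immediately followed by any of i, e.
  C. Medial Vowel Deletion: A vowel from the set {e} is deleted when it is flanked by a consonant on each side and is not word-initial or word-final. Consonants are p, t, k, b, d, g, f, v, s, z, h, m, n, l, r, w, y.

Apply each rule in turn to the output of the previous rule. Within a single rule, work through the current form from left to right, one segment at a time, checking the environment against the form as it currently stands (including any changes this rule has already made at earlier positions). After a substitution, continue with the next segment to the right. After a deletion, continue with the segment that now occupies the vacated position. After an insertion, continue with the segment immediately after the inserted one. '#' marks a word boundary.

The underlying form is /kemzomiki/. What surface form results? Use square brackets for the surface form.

[smzomisi]

A Initial Consonant Epenthesis: no change — [kemzomiki]
B Velar Palatalization: [kemzomiki] → [semzomisi]
C Medial Vowel Deletion: [semzomisi] → [smzomisi]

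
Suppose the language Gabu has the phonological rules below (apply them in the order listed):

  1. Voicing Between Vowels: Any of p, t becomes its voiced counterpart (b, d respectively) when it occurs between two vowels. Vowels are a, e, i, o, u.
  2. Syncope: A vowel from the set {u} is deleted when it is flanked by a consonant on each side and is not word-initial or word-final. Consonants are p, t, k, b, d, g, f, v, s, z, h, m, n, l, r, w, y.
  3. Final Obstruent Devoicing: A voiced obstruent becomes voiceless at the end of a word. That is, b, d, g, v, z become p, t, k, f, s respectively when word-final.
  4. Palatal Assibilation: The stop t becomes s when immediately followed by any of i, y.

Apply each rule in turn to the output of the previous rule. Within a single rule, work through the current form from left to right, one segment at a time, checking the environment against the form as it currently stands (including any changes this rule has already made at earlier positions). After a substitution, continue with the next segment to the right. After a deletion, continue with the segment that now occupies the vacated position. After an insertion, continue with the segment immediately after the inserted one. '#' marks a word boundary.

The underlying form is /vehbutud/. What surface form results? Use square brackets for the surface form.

1 Voicing Between Vowels: [vehbutud] → [vehbudud]
2 Syncope: [vehbudud] → [vehbdd]
3 Final Obstruent Devoicing: [vehbdd] → [vehbdt]
4 Palatal Assibilation: no change — [vehbdt]

[vehbdt]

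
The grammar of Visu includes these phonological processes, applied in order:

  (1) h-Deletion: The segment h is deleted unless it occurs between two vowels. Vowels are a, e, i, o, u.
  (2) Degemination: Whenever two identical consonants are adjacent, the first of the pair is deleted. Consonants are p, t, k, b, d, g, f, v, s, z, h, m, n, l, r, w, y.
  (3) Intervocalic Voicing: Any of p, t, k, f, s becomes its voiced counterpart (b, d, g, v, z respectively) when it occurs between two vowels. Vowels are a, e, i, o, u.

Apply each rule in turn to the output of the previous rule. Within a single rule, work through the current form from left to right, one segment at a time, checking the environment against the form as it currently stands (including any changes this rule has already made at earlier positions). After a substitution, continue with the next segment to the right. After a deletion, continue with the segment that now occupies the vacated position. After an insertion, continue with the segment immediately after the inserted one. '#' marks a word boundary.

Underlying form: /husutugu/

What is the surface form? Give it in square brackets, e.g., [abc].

[uzudugu]

(1) h-Deletion: [husutugu] → [usutugu]
(2) Degemination: no change — [usutugu]
(3) Intervocalic Voicing: [usutugu] → [uzudugu]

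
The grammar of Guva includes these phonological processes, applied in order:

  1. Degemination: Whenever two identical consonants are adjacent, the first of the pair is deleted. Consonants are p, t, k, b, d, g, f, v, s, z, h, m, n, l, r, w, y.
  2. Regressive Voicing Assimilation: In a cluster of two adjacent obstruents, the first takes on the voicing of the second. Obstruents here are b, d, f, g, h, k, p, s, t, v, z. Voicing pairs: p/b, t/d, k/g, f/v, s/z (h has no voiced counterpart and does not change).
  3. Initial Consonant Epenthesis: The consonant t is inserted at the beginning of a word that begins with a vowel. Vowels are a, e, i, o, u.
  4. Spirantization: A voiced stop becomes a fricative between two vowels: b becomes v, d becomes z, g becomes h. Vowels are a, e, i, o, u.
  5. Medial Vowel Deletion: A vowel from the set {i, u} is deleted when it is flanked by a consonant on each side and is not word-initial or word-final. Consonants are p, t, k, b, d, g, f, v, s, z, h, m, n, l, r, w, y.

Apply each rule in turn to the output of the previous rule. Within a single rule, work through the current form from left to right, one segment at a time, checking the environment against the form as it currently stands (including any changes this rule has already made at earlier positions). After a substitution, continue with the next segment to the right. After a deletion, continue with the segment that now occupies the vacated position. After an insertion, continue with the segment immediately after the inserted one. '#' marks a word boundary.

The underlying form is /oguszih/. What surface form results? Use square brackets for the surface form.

1 Degemination: no change — [oguszih]
2 Regressive Voicing Assimilation: [oguszih] → [oguzzih]
3 Initial Consonant Epenthesis: [oguzzih] → [toguzzih]
4 Spirantization: [toguzzih] → [tohuzzih]
5 Medial Vowel Deletion: [tohuzzih] → [tohzzh]

[tohzzh]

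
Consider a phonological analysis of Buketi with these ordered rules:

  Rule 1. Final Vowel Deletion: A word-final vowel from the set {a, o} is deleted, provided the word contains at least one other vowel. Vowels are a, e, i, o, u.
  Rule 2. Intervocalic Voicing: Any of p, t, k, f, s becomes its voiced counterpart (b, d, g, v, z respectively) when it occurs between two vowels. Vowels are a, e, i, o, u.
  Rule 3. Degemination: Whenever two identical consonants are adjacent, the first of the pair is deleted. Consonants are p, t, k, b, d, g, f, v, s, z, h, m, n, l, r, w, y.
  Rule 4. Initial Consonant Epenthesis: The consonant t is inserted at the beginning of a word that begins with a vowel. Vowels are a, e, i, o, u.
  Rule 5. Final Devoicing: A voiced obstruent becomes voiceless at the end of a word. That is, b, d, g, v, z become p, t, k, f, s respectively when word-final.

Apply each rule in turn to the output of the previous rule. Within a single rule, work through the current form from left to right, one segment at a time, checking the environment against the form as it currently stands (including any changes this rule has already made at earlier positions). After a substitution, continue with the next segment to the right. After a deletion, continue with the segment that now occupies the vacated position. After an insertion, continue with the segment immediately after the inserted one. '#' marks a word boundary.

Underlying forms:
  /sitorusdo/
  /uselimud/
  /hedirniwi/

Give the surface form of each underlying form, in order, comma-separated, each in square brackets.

/sitorusdo/:
  Rule 1 Final Vowel Deletion: [sitorusdo] → [sitorusd]
  Rule 2 Intervocalic Voicing: [sitorusd] → [sidorusd]
  Rule 3 Degemination: no change — [sidorusd]
  Rule 4 Initial Consonant Epenthesis: no change — [sidorusd]
  Rule 5 Final Devoicing: [sidorusd] → [sidorust]
/uselimud/:
  Rule 1 Final Vowel Deletion: no change — [uselimud]
  Rule 2 Intervocalic Voicing: [uselimud] → [uzelimud]
  Rule 3 Degemination: no change — [uzelimud]
  Rule 4 Initial Consonant Epenthesis: [uzelimud] → [tuzelimud]
  Rule 5 Final Devoicing: [tuzelimud] → [tuzelimut]
/hedirniwi/:
  Rule 1 Final Vowel Deletion: no change — [hedirniwi]
  Rule 2 Intervocalic Voicing: no change — [hedirniwi]
  Rule 3 Degemination: no change — [hedirniwi]
  Rule 4 Initial Consonant Epenthesis: no change — [hedirniwi]
  Rule 5 Final Devoicing: no change — [hedirniwi]

[sidorust], [tuzelimut], [hedirniwi]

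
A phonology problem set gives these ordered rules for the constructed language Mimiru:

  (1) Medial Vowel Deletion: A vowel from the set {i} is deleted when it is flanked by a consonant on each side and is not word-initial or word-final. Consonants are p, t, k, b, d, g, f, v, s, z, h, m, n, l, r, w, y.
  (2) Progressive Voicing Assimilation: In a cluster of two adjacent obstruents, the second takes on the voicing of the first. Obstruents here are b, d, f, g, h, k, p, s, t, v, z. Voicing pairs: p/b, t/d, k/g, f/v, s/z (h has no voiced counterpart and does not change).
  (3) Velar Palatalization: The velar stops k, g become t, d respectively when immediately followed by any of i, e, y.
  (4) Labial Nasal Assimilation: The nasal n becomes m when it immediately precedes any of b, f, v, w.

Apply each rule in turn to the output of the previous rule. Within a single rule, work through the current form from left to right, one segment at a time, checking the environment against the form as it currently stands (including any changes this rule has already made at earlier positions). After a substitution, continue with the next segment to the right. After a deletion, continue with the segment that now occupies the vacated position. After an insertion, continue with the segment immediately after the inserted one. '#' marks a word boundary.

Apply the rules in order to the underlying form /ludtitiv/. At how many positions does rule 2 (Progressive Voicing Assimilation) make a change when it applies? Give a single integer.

(1) Medial Vowel Deletion: [ludtitiv] → [ludttv]
(2) Progressive Voicing Assimilation: [ludttv] → [ludddv]
(3) Velar Palatalization: no change — [ludddv]
(4) Labial Nasal Assimilation: no change — [ludddv]
Rule 2 changed 2 position(s).

2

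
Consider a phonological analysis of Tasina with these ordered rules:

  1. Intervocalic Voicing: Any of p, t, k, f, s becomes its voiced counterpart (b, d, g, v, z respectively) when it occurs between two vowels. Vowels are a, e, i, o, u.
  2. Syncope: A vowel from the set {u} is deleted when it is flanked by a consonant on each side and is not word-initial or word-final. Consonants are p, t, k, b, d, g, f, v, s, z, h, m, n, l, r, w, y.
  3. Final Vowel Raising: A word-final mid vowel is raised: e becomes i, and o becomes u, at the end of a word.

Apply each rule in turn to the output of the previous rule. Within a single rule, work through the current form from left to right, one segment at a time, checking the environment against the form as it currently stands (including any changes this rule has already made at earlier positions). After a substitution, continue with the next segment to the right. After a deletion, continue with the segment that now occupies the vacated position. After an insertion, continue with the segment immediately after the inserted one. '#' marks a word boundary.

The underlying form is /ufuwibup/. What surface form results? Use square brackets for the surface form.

[uvwibp]

1 Intervocalic Voicing: [ufuwibup] → [uvuwibup]
2 Syncope: [uvuwibup] → [uvwibp]
3 Final Vowel Raising: no change — [uvwibp]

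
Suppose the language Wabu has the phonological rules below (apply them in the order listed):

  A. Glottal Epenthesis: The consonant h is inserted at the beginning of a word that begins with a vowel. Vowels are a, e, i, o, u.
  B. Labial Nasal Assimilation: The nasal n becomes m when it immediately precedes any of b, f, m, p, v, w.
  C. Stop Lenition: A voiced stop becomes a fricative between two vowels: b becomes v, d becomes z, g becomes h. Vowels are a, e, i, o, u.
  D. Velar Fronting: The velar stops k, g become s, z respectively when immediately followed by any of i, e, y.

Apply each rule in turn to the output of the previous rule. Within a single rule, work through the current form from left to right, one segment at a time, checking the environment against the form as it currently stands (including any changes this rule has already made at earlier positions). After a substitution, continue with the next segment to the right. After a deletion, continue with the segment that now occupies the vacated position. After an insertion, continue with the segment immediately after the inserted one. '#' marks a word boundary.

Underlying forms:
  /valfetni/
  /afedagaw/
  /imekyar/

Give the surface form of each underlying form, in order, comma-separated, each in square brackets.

/valfetni/:
  A Glottal Epenthesis: no change — [valfetni]
  B Labial Nasal Assimilation: no change — [valfetni]
  C Stop Lenition: no change — [valfetni]
  D Velar Fronting: no change — [valfetni]
/afedagaw/:
  A Glottal Epenthesis: [afedagaw] → [hafedagaw]
  B Labial Nasal Assimilation: no change — [hafedagaw]
  C Stop Lenition: [hafedagaw] → [hafezahaw]
  D Velar Fronting: no change — [hafezahaw]
/imekyar/:
  A Glottal Epenthesis: [imekyar] → [himekyar]
  B Labial Nasal Assimilation: no change — [himekyar]
  C Stop Lenition: no change — [himekyar]
  D Velar Fronting: [himekyar] → [himesyar]

[valfetni], [hafezahaw], [himesyar]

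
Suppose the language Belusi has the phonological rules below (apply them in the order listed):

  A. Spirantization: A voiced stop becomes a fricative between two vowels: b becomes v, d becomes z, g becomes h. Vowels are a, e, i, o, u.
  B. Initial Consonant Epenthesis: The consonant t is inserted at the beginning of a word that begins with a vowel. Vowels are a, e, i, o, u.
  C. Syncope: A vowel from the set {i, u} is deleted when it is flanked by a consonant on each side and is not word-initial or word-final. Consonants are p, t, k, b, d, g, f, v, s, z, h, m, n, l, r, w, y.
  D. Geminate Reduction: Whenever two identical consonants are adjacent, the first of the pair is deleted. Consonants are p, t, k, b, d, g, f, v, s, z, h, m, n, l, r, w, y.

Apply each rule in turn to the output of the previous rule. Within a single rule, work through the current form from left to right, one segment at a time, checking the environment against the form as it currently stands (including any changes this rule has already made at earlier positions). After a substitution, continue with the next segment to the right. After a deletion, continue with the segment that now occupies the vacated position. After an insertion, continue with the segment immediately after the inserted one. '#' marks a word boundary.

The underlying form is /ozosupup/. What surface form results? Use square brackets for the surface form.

A Spirantization: no change — [ozosupup]
B Initial Consonant Epenthesis: [ozosupup] → [tozosupup]
C Syncope: [tozosupup] → [tozospp]
D Geminate Reduction: [tozospp] → [tozosp]

[tozosp]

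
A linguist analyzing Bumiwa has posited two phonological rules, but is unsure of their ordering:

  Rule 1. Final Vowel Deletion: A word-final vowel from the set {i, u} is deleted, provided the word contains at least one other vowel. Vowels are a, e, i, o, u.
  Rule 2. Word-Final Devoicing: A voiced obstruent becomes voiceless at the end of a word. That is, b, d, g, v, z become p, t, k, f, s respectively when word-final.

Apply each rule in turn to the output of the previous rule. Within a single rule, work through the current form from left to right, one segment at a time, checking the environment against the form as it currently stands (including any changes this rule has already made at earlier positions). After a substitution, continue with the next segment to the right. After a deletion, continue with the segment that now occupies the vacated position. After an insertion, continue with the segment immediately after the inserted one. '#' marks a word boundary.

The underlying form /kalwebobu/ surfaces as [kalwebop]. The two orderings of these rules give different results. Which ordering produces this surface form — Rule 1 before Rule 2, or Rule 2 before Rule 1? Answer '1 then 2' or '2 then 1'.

1 then 2

Order 1 then 2:
  1 Final Vowel Deletion: [kalwebobu] → [kalwebob]
  2 Word-Final Devoicing: [kalwebob] → [kalwebop]
  result: [kalwebop]
Order 2 then 1:
  2 Word-Final Devoicing: no change — [kalwebobu]
  1 Final Vowel Deletion: [kalwebobu] → [kalwebob]
  result: [kalwebob]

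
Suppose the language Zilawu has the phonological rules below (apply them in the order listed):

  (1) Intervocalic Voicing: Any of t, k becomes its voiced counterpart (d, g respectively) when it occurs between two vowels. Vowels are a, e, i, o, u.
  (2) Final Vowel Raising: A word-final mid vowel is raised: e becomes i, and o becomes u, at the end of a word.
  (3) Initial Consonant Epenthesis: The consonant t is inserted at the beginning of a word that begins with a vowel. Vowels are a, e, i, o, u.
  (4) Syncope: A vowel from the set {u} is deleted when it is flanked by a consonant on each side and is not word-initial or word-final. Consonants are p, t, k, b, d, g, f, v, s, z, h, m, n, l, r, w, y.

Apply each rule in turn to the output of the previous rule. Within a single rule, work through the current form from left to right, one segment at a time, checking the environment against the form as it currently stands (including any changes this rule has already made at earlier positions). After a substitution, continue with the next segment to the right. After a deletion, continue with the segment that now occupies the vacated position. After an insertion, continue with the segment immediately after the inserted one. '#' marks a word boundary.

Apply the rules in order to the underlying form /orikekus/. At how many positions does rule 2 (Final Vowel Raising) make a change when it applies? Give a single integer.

(1) Intervocalic Voicing: [orikekus] → [origegus]
(2) Final Vowel Raising: no change — [origegus]
(3) Initial Consonant Epenthesis: [origegus] → [torigegus]
(4) Syncope: [torigegus] → [torigegs]
Rule 2 changed 0 position(s).

0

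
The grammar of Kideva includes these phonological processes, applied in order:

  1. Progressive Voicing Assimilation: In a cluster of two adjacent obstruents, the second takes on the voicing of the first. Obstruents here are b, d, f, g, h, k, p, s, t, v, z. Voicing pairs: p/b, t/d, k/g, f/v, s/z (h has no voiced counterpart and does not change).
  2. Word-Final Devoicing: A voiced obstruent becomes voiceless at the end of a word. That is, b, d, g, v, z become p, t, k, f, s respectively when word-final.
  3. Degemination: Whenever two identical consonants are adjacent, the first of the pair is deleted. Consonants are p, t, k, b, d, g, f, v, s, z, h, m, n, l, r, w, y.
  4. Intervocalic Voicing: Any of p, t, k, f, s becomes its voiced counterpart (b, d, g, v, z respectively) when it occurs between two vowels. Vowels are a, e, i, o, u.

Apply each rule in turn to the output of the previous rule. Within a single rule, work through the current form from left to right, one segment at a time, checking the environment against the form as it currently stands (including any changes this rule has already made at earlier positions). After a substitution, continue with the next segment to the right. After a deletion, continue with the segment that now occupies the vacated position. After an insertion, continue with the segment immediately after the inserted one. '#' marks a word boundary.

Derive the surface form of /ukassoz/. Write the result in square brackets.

[ugazos]

1 Progressive Voicing Assimilation: no change — [ukassoz]
2 Word-Final Devoicing: [ukassoz] → [ukassos]
3 Degemination: [ukassos] → [ukasos]
4 Intervocalic Voicing: [ukasos] → [ugazos]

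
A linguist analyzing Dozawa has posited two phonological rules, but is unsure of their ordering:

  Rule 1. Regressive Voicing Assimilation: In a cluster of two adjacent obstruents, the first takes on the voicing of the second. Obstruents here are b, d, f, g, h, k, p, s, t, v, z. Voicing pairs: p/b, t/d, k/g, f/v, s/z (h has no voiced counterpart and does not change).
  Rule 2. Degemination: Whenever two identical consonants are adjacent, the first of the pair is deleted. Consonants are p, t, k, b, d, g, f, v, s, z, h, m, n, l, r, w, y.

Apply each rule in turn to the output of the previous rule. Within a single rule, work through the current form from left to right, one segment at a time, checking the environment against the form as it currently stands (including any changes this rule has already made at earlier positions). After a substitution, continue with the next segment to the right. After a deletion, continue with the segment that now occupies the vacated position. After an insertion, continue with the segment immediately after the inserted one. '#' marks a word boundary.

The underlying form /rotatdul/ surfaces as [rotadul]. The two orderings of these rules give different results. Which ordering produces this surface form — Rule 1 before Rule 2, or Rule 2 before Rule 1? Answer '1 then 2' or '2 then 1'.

1 then 2

Order 1 then 2:
  1 Regressive Voicing Assimilation: [rotatdul] → [rotaddul]
  2 Degemination: [rotaddul] → [rotadul]
  result: [rotadul]
Order 2 then 1:
  2 Degemination: no change — [rotatdul]
  1 Regressive Voicing Assimilation: [rotatdul] → [rotaddul]
  result: [rotaddul]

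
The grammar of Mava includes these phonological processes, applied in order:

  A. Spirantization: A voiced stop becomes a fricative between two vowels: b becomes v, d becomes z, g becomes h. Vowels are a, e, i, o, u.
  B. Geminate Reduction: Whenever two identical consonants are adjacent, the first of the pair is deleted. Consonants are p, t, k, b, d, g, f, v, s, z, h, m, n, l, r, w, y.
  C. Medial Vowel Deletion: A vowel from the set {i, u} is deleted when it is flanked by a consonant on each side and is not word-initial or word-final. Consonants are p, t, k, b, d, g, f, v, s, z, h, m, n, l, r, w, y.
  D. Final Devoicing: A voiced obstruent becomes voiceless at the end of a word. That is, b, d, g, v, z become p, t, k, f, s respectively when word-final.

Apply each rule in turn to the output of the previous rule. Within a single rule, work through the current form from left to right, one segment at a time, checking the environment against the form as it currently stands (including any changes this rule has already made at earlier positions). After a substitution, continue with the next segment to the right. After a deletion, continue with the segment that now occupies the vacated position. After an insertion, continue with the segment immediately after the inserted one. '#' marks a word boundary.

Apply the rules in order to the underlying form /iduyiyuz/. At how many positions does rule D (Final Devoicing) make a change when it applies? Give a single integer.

1

A Spirantization: [iduyiyuz] → [izuyiyuz]
B Geminate Reduction: no change — [izuyiyuz]
C Medial Vowel Deletion: [izuyiyuz] → [izyyz]
D Final Devoicing: [izyyz] → [izyys]
Rule D changed 1 position(s).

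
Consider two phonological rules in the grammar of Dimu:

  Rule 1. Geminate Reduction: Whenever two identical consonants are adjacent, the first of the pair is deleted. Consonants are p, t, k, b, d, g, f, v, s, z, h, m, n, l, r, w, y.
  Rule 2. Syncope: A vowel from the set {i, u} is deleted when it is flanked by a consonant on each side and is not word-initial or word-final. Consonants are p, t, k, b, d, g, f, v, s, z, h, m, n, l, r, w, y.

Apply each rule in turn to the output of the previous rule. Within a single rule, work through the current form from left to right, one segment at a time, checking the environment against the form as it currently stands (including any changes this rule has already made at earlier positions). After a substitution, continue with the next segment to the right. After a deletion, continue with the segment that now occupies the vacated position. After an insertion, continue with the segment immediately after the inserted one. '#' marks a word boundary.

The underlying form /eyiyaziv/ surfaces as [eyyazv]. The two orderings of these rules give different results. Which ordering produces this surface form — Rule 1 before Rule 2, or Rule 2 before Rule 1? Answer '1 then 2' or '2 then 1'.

Order 1 then 2:
  1 Geminate Reduction: no change — [eyiyaziv]
  2 Syncope: [eyiyaziv] → [eyyazv]
  result: [eyyazv]
Order 2 then 1:
  2 Syncope: [eyiyaziv] → [eyyazv]
  1 Geminate Reduction: [eyyazv] → [eyazv]
  result: [eyazv]

1 then 2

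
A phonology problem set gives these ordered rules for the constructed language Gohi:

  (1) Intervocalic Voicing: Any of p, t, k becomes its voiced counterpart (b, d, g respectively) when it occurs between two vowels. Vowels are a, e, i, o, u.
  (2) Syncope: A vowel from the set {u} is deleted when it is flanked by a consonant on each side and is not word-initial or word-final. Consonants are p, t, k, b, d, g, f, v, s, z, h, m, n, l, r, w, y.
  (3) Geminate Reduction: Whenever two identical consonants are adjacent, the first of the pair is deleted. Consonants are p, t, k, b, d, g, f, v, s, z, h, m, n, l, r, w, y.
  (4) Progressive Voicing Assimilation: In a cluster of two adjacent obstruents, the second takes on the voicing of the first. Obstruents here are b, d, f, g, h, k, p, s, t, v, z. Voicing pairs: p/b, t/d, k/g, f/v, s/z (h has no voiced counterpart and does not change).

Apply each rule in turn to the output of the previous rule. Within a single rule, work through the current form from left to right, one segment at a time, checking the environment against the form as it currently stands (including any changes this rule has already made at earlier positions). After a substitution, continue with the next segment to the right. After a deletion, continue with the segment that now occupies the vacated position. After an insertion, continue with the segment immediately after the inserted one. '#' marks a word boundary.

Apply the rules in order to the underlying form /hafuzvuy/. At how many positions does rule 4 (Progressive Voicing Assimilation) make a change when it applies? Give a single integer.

(1) Intervocalic Voicing: no change — [hafuzvuy]
(2) Syncope: [hafuzvuy] → [hafzvy]
(3) Geminate Reduction: no change — [hafzvy]
(4) Progressive Voicing Assimilation: [hafzvy] → [hafsfy]
Rule 4 changed 2 position(s).

2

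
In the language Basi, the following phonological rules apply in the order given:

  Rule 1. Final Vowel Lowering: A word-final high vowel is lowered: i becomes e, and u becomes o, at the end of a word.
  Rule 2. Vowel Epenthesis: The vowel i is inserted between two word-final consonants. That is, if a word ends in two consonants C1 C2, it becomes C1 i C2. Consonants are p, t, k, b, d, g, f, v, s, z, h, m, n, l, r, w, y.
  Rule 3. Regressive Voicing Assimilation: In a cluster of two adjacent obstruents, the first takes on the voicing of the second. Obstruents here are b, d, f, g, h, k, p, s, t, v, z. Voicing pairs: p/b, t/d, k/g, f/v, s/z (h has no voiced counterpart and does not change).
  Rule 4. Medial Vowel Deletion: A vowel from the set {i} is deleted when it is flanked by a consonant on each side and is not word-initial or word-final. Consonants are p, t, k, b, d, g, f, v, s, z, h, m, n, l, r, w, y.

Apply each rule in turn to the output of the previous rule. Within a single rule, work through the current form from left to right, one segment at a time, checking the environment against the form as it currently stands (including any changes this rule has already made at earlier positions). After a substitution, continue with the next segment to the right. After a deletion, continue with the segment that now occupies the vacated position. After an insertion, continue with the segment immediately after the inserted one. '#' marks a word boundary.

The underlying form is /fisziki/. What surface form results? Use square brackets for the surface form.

Rule 1 Final Vowel Lowering: [fisziki] → [fiszike]
Rule 2 Vowel Epenthesis: no change — [fiszike]
Rule 3 Regressive Voicing Assimilation: [fiszike] → [fizzike]
Rule 4 Medial Vowel Deletion: [fizzike] → [fzzke]

[fzzke]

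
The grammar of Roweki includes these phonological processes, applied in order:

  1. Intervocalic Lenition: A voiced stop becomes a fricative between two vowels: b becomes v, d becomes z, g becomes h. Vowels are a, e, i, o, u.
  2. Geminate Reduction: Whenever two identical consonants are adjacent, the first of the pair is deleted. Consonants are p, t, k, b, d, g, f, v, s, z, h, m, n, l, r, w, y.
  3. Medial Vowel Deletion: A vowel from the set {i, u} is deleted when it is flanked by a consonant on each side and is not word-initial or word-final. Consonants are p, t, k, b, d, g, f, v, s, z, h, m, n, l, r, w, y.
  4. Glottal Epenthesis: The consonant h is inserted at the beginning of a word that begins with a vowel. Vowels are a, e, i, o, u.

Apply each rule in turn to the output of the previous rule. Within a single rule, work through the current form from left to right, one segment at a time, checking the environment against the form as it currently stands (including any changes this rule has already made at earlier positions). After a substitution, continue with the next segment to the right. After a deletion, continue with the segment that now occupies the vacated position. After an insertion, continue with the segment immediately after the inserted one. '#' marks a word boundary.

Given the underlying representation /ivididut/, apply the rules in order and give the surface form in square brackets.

1 Intervocalic Lenition: [ivididut] → [ivizizut]
2 Geminate Reduction: no change — [ivizizut]
3 Medial Vowel Deletion: [ivizizut] → [ivzzt]
4 Glottal Epenthesis: [ivzzt] → [hivzzt]

[hivzzt]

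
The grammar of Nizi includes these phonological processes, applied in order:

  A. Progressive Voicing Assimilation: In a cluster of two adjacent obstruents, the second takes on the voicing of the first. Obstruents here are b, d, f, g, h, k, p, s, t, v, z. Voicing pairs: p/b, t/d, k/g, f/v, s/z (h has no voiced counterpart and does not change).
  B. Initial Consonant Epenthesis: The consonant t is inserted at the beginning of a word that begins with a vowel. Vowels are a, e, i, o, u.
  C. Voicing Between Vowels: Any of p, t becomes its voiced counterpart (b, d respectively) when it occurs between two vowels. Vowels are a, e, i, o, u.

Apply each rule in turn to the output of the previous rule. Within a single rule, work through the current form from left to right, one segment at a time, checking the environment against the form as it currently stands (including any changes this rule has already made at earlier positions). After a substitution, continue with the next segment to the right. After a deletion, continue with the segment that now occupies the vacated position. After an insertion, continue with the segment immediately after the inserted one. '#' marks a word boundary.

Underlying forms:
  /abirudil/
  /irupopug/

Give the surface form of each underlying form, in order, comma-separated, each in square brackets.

/abirudil/:
  A Progressive Voicing Assimilation: no change — [abirudil]
  B Initial Consonant Epenthesis: [abirudil] → [tabirudil]
  C Voicing Between Vowels: no change — [tabirudil]
/irupopug/:
  A Progressive Voicing Assimilation: no change — [irupopug]
  B Initial Consonant Epenthesis: [irupopug] → [tirupopug]
  C Voicing Between Vowels: [tirupopug] → [tirubobug]

[tabirudil], [tirubobug]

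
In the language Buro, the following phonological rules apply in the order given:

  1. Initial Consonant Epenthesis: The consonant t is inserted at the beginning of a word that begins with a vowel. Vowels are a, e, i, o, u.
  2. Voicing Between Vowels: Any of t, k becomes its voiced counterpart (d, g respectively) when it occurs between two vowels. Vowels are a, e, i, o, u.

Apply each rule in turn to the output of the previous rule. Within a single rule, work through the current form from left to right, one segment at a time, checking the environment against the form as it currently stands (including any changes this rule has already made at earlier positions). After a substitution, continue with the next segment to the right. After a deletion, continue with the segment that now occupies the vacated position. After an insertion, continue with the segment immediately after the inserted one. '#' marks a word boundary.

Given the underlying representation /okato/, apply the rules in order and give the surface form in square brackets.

[togado]

1 Initial Consonant Epenthesis: [okato] → [tokato]
2 Voicing Between Vowels: [tokato] → [togado]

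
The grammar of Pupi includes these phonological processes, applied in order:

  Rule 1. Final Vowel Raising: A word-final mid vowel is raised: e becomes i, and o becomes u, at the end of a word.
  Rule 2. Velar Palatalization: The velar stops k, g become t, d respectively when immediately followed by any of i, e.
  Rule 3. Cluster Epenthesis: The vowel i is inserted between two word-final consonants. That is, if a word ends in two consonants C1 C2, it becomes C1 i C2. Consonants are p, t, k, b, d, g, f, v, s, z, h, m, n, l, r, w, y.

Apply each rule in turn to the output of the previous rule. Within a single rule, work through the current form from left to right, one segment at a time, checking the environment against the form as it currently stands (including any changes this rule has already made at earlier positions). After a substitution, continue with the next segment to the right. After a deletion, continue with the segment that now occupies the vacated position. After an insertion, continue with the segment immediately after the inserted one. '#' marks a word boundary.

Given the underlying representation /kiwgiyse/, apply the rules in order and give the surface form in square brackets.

[tiwdiysi]

Rule 1 Final Vowel Raising: [kiwgiyse] → [kiwgiysi]
Rule 2 Velar Palatalization: [kiwgiysi] → [tiwdiysi]
Rule 3 Cluster Epenthesis: no change — [tiwdiysi]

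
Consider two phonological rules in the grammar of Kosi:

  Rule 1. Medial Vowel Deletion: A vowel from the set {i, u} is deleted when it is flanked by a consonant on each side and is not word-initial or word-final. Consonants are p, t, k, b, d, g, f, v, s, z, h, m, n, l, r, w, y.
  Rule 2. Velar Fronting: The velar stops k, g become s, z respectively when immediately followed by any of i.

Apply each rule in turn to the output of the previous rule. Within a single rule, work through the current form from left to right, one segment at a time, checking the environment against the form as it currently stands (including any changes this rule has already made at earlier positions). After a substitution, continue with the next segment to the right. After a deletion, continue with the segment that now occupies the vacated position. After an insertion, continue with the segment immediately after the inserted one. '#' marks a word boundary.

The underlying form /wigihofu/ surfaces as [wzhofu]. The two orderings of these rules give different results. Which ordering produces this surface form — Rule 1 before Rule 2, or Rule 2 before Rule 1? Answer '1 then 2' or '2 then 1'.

Order 1 then 2:
  1 Medial Vowel Deletion: [wigihofu] → [wghofu]
  2 Velar Fronting: no change — [wghofu]
  result: [wghofu]
Order 2 then 1:
  2 Velar Fronting: [wigihofu] → [wizihofu]
  1 Medial Vowel Deletion: [wizihofu] → [wzhofu]
  result: [wzhofu]

2 then 1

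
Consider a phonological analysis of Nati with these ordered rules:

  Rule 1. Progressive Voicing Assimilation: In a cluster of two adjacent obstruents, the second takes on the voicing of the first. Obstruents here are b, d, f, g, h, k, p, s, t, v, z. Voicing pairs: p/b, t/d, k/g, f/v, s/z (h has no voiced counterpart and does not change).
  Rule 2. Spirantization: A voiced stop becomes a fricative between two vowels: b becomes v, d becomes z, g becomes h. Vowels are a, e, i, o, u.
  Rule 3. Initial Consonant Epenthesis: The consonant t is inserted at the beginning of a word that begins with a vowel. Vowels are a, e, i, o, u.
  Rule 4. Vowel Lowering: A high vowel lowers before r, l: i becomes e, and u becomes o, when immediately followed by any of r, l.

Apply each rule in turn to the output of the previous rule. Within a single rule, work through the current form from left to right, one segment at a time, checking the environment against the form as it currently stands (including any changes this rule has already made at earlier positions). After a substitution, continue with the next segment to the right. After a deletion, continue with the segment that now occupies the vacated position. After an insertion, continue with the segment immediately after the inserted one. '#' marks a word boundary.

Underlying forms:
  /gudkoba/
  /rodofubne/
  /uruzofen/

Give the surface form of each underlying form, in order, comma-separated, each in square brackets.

[gudgova], [rozofubne], [toruzofen]

/gudkoba/:
  Rule 1 Progressive Voicing Assimilation: [gudkoba] → [gudgoba]
  Rule 2 Spirantization: [gudgoba] → [gudgova]
  Rule 3 Initial Consonant Epenthesis: no change — [gudgova]
  Rule 4 Vowel Lowering: no change — [gudgova]
/rodofubne/:
  Rule 1 Progressive Voicing Assimilation: no change — [rodofubne]
  Rule 2 Spirantization: [rodofubne] → [rozofubne]
  Rule 3 Initial Consonant Epenthesis: no change — [rozofubne]
  Rule 4 Vowel Lowering: no change — [rozofubne]
/uruzofen/:
  Rule 1 Progressive Voicing Assimilation: no change — [uruzofen]
  Rule 2 Spirantization: no change — [uruzofen]
  Rule 3 Initial Consonant Epenthesis: [uruzofen] → [turuzofen]
  Rule 4 Vowel Lowering: [turuzofen] → [toruzofen]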